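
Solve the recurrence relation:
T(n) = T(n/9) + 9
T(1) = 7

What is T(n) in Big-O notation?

Each step divides n by 9 and adds 9. After log_9(n) steps we reach T(1)=7. So T(n) = 9·log_9(n) + 7 = O(log n).

Answer: O(log n)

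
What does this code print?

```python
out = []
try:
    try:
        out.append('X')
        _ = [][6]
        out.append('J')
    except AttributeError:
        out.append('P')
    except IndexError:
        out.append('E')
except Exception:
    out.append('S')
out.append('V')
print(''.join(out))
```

Execution trace: 'X' (inner try body) → 'E' (inner except IndexError) → 'V' (after the try/except). Output: XEV

Answer: XEV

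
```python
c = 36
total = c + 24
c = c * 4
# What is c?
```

Trace:
`c = 36` → c = 36
`total = c + 24` → total = 60
`c = c * 4` → c = 144
So c = 144

Answer: 144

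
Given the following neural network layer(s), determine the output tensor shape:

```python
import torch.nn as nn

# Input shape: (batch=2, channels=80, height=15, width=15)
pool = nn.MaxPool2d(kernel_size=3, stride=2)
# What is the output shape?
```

Input: (2, 80, 15, 15) -> Output: (2, 80, 7, 7)

Answer: (2, 80, 7, 7)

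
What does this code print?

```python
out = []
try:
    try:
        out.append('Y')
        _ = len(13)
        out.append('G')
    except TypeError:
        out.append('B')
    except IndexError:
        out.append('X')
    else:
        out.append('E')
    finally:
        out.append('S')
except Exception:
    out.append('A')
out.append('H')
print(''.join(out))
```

Execution trace: 'Y' (inner try body) → 'B' (inner except TypeError) → 'S' (inner finally) → 'H' (after the try/except). Output: YBSH

Answer: YBSH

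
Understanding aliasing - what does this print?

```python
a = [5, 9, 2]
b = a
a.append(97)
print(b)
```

Key concept: basic list aliasing.
Step by step:
`a = [5, 9, 2]` → a = [5, 9, 2]
`b = a` → b = [5, 9, 2] (same object as a)
`a.append(97)` → a = [5, 9, 2, 97] (same object as b); b = [5, 9, 2, 97] (same object as a)
`print(b)` → prints [5, 9, 2, 97]

Answer: [5, 9, 2, 97]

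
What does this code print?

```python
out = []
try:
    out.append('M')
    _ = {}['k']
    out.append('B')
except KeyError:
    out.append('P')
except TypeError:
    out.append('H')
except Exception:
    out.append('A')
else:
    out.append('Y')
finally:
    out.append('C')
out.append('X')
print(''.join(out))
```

Execution trace: 'M' (try body) → 'P' (except KeyError) → 'C' (finally) → 'X' (after the try/except). Output: MPCX

Answer: MPCX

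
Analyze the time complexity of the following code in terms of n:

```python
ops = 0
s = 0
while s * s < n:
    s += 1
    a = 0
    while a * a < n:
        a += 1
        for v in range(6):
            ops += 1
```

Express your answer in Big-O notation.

Each loop level contributes: √n × √n × 1. Multiplying the contributions gives O(n).

Answer: O(n)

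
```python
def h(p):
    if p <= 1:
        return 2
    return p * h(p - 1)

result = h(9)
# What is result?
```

h(9) = 9 * 8 * 7 * 6 * 5 * 4 * 3 * 2 * 2 = 725760

Answer: 725760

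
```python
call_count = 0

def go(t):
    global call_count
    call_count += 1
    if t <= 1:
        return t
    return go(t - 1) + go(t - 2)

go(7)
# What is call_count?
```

Calls(t) = 1 + Calls(t-1) + Calls(t-2); Calls(0)=Calls(1)=1. For t=7 this gives 41.

Answer: 41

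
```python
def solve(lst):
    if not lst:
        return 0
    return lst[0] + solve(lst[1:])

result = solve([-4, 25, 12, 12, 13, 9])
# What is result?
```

(-4) + 25 + 12 + 12 + 13 + 9 + 0 = 67

Answer: 67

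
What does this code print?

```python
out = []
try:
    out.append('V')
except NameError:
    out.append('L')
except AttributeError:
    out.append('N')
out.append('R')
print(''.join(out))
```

Execution trace: 'V' (try body, no exception) → 'R' (after the try/except). Output: VR

Answer: VR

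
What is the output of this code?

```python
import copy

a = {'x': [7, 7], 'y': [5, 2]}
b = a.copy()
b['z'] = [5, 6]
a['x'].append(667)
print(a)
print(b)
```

Key concept: shallow copy of dict with mutable values.
Step by step:
`a = {'x': [7, 7], 'y': [5, 2]}` → a = {'x': [7, 7], 'y': [5, 2]}
`b = a.copy()` → b = {'x': [7, 7], 'y': [5, 2]}
`b['z'] = [5, 6]` → b = {'x': [7, 7], 'y': [5, 2], 'z': [5, 6]}
`a['x'].append(667)` → a = {'x': [7, 7, 667], 'y': [5, 2]}; b = {'x': [7, 7, 667], 'y': [5, 2], 'z': [5, 6]}
`print(a)` → prints {'x': [7, 7, 667], 'y': [5, 2]}
`print(b)` → prints {'x': [7, 7, 667], 'y': [5, 2], 'z': [5, 6]}

Answer:
{'x': [7, 7, 667], 'y': [5, 2]}
{'x': [7, 7, 667], 'y': [5, 2], 'z': [5, 6]}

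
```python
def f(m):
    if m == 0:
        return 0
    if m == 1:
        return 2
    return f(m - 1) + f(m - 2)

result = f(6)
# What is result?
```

Build up from base cases: f(0)=0, f(1)=2, f(2)=2, f(3)=4, f(4)=6, f(5)=10, f(6)=16

Answer: 16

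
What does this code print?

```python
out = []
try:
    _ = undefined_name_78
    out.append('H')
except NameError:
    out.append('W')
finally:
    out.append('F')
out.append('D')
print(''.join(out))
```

Execution trace: 'W' (except NameError) → 'F' (finally) → 'D' (after the try/except). Output: WFD

Answer: WFD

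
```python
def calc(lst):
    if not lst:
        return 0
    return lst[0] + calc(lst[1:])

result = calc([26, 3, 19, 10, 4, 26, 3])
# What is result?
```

26 + 3 + 19 + 10 + 4 + 26 + 3 + 0 = 91

Answer: 91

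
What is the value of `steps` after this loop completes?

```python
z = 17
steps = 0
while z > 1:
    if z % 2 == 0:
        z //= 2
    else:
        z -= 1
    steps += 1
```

Steps to reduce 17 to 1
`steps` takes the values: 0 → 1 → 2 → 3 → 4 → 5

Answer: 5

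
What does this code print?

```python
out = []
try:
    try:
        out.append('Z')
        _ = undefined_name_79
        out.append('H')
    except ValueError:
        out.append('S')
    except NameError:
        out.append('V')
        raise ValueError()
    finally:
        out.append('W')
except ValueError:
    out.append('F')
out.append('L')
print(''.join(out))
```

Execution trace: 'Z' (inner try body) → 'V' (inner except NameError) → 'W' (inner finally) → 'F' (outer except ValueError) → 'L' (after the try/except). Output: ZVWFL

Answer: ZVWFL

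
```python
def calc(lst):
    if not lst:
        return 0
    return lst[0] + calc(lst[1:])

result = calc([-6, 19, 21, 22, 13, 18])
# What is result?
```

(-6) + 19 + 21 + 22 + 13 + 18 + 0 = 87

Answer: 87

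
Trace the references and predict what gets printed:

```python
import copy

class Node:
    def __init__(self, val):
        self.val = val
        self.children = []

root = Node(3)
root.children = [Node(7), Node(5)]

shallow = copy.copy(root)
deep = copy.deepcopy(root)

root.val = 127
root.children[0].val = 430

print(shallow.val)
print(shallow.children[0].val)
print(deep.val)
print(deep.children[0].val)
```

Key concept: deep copy with custom objects.
Step by step:
`root = Node(3)` → root = Node(val=3, children=[])
`root.children = [Node(7), Node(5)]` → root = Node(val=3, children=[Node(val=7, children=[]), Node(val=5, children=[])])
`shallow = copy.copy(root)` → shallow = Node(val=3, children=[Node(val=7, children=[]), Node(val=5, children=[])])
`deep = copy.deepcopy(root)` → deep = Node(val=3, children=[Node(val=7, children=[]), Node(val=5, children=[])])
`root.val = 127` → root = Node(val=127, children=[Node(val=7, children=[]), Node(val=5, children=[])])
`root.children[0].val = 430` → root = Node(val=127, children=[Node(val=430, children=[]), Node(val=5, children=[])]); shallow = Node(val=3, children=[Node(val=430, children=[]), Node(val=5, children=[])])
`print(shallow.val)` → prints 3
`print(shallow.children[0].val)` → prints 430
`print(deep.val)` → prints 3
`print(deep.children[0].val)` → prints 7

Answer:
3
430
3
7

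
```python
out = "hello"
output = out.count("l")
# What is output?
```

Trace:
`out = "hello"` → out = 'hello'
`output = out.count("l")` → output = 2
So output = 2

Answer: 2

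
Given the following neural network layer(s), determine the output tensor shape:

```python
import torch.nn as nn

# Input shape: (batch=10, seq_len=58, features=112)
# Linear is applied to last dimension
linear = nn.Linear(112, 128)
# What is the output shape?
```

Input: (10, 58, 112) -> Output: (10, 58, 128)

Answer: (10, 58, 128)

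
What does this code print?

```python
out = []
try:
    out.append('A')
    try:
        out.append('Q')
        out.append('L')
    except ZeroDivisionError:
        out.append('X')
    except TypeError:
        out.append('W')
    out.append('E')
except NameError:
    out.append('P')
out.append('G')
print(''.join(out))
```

Execution trace: 'A' (try body) → 'Q' (inner try body) → 'L' (inner try body, no exception) → 'E' (try body, no exception) → 'G' (after the try/except). Output: AQLEG

Answer: AQLEG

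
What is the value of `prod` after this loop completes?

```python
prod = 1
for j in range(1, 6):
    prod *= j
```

5! = 120
`prod` takes the values: 1 → 2 → 6 → 24 → 120

Answer: 120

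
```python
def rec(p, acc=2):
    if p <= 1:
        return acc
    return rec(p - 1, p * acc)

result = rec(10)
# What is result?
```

Accumulator trace (n, acc): (10, 2) -> (9, 20) -> (8, 180) -> (7, 1440) -> (6, 10080) -> (5, 60480) -> (4, 302400) -> (3, 1209600) -> (2, 3628800) -> (1, 7257600) -> return 7257600

Answer: 7257600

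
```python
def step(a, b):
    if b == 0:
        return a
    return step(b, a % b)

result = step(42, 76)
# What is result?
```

step(42, 76) -> step(76, 42) -> step(42, 34) -> step(34, 8) -> step(8, 2) -> step(2, 0) -> 2

Answer: 2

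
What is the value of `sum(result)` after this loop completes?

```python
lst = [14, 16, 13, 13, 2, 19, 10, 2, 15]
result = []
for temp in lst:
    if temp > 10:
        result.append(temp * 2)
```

Sum of doubled values > 10
`result` takes the values: [] → [28] → [28, 32] → [28, 32, 26] → [28, 32, 26, 26] → [28, 32, 26, 26, 38] → [28, 32, 26, 26, 38, 30]
So `sum(result)` = 180

Answer: 180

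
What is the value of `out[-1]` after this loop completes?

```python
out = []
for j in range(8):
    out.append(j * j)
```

Last element of squares 0 to 7
`out` takes the values: [] → [0] → [0, 1] → [0, 1, 4] → [0, 1, 4, 9] → [0, 1, 4, 9, 16] → [0, 1, 4, 9, 16, 25] → [0, 1, 4, 9, 16, 25, 36] → [0, 1, 4, 9, 16, 25, 36, 49]
So `out[-1]` = 49

Answer: 49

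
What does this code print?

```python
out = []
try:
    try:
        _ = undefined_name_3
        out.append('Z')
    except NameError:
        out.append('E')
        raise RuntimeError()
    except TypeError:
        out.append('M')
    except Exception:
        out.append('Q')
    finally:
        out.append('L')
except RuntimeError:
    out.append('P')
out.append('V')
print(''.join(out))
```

Execution trace: 'E' (inner except NameError) → 'L' (inner finally) → 'P' (outer except RuntimeError) → 'V' (after the try/except). Output: ELPV

Answer: ELPV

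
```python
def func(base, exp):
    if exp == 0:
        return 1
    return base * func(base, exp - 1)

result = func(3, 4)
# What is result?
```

func(3, 4) = 3 * 3 * 3 * 3 = 81

Answer: 81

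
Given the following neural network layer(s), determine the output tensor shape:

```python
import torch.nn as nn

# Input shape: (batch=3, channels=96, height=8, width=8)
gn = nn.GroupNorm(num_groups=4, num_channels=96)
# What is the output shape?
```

Input: (3, 96, 8, 8) -> Output: (3, 96, 8, 8)

Answer: (3, 96, 8, 8)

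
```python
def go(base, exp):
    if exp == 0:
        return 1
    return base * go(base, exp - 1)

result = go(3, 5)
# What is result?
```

go(3, 5) = 3 * 3 * 3 * 3 * 3 = 243

Answer: 243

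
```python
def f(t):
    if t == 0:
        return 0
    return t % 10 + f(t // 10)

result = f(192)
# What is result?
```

Sum of digits of 192: 2 + 9 + 1 = 12

Answer: 12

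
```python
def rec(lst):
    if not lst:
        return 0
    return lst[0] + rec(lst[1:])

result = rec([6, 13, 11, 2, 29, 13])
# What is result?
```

6 + 13 + 11 + 2 + 29 + 13 + 0 = 74

Answer: 74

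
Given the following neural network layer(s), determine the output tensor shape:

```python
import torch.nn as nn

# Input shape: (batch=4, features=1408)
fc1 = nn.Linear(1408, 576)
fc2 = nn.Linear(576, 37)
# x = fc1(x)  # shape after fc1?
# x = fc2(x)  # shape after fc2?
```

Input: (4, 1408) -> after fc1: (4, 576) -> Output: (4, 37)

Answer: (4, 37)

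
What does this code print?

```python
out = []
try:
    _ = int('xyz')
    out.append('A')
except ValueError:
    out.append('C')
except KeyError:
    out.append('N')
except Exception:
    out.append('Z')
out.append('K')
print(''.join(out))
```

Execution trace: 'C' (except ValueError) → 'K' (after the try/except). Output: CK

Answer: CK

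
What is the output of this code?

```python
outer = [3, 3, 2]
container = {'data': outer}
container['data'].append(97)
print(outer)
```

Key concept: dict holds reference to list.
Step by step:
`outer = [3, 3, 2]` → outer = [3, 3, 2]
`container = {'data': outer}` → container = {'data': [3, 3, 2]}
`container['data'].append(97)` → outer = [3, 3, 2, 97]; container = {'data': [3, 3, 2, 97]}
`print(outer)` → prints [3, 3, 2, 97]

Answer: [3, 3, 2, 97]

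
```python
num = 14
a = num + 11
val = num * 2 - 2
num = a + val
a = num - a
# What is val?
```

Trace:
`num = 14` → num = 14
`a = num + 11` → a = 25
`val = num * 2 - 2` → val = 26
`num = a + val` → num = 51
`a = num - a` → a = 26
So val = 26

Answer: 26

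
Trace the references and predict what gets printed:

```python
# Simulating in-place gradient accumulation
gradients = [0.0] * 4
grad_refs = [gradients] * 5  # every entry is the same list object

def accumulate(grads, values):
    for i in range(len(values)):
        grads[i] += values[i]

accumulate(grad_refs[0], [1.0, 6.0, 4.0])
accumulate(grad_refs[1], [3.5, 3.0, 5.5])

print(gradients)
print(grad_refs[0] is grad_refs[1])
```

Key concept: gradient accumulation aliasing.
Step by step:
`gradients = [0.0] * 4` → gradients = [0.0, 0.0, 0.0, 0.0]
`grad_refs = [gradients] * 5` → grad_refs = [[0.0, 0.0, 0.0, 0.0], [0.0, 0.0, 0.0, 0.0], [0.0, 0.0, 0.0, 0.0], [0.0, 0.0, 0.0, 0.0], [0.0, 0.0, 0.0, 0.0]]
`accumulate(grad_refs[0], [1.0, 6.0, 4.0])` → gradients = [1.0, 6.0, 4.0, 0.0]; grad_refs = [[1.0, 6.0, 4.0, 0.0], [1.0, 6.0, 4.0, 0.0], [1.0, 6.0, 4.0, 0.0], [1.0, 6.0, 4.0, 0.0], [1.0, 6.0, 4.0, 0.0]]
`accumulate(grad_refs[1], [3.5, 3.0, 5.5])` → gradients = [4.5, 9.0, 9.5, 0.0]; grad_refs = [[4.5, 9.0, 9.5, 0.0], [4.5, 9.0, 9.5, 0.0], [4.5, 9.0, 9.5, 0.0], [4.5, 9.0, 9.5, 0.0], [4.5, 9.0, 9.5, 0.0]]
`print(gradients)` → prints [4.5, 9.0, 9.5, 0.0]
`print(grad_refs[0] is grad_refs[1])` → prints True

Answer:
[4.5, 9.0, 9.5, 0.0]
True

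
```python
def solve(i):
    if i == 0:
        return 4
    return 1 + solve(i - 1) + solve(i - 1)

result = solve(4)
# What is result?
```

solve(i) = 1 + 2·solve(i-1), solve(0)=4. Closed form: (4+1)·2^4 - 1 = 79.

Answer: 79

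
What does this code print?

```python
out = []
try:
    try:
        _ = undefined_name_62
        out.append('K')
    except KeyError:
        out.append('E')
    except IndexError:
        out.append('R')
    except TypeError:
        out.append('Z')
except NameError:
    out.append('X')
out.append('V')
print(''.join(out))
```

Execution trace: 'X' (outer except NameError) → 'V' (after the try/except). Output: XV

Answer: XV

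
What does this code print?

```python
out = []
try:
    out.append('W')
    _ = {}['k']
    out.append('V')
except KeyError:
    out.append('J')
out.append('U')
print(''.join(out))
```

Execution trace: 'W' (try body) → 'J' (except KeyError) → 'U' (after the try/except). Output: WJU

Answer: WJU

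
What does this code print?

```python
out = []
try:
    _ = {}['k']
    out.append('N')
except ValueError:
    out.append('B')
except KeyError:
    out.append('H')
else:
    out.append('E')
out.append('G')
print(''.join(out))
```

Execution trace: 'H' (except KeyError) → 'G' (after the try/except). Output: HG

Answer: HG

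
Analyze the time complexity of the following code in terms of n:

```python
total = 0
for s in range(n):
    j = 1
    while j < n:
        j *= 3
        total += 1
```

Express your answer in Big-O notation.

Each loop level contributes: n × log n. Multiplying the contributions gives O(n log n).

Answer: O(n log n)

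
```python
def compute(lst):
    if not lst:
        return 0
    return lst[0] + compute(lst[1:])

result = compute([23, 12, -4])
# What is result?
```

23 + 12 + (-4) + 0 = 31

Answer: 31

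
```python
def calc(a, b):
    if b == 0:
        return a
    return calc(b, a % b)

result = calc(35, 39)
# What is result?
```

calc(35, 39) -> calc(39, 35) -> calc(35, 4) -> calc(4, 3) -> calc(3, 1) -> calc(1, 0) -> 1

Answer: 1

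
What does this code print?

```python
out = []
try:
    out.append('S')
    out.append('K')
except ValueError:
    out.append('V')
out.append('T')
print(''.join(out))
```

Execution trace: 'S' (try body) → 'K' (try body, no exception) → 'T' (after the try/except). Output: SKT

Answer: SKT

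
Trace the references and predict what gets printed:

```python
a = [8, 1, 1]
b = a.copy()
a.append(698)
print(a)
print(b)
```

Key concept: list.copy() creates independent copy.
Step by step:
`a = [8, 1, 1]` → a = [8, 1, 1]
`b = a.copy()` → b = [8, 1, 1]
`a.append(698)` → a = [8, 1, 1, 698]
`print(a)` → prints [8, 1, 1, 698]
`print(b)` → prints [8, 1, 1]

Answer:
[8, 1, 1, 698]
[8, 1, 1]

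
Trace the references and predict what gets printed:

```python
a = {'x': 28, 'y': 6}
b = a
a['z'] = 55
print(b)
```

Key concept: dict aliasing.
Step by step:
`a = {'x': 28, 'y': 6}` → a = {'x': 28, 'y': 6}
`b = a` → b = {'x': 28, 'y': 6} (same object as a)
`a['z'] = 55` → a = {'x': 28, 'y': 6, 'z': 55} (same object as b); b = {'x': 28, 'y': 6, 'z': 55} (same object as a)
`print(b)` → prints {'x': 28, 'y': 6, 'z': 55}

Answer: {'x': 28, 'y': 6, 'z': 55}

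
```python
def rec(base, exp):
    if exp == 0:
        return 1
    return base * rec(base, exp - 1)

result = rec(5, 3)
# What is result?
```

rec(5, 3) = 5 * 5 * 5 = 125

Answer: 125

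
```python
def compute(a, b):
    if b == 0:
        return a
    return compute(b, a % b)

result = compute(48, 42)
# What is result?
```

compute(48, 42) -> compute(42, 6) -> compute(6, 0) -> 6

Answer: 6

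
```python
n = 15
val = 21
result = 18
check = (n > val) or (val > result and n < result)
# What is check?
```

Trace:
`n = 15` → n = 15
`val = 21` → val = 21
`result = 18` → result = 18
`check = (n > val) or (val > result and n < result)` → check = True
So check = True

Answer: True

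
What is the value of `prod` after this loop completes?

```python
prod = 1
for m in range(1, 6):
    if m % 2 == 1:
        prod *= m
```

Product of odd numbers 1 to 5
`prod` takes the values: 1 → 3 → 15

Answer: 15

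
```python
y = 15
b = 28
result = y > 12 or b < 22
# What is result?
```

Trace:
`y = 15` → y = 15
`b = 28` → b = 28
`result = y > 12 or b < 22` → result = True
So result = True

Answer: True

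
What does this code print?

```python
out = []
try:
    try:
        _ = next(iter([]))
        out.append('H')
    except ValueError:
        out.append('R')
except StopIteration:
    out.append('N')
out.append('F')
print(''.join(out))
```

Execution trace: 'N' (outer except StopIteration) → 'F' (after the try/except). Output: NF

Answer: NF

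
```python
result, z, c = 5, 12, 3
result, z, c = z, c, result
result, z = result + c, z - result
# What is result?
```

Trace:
`result, z, c = 5, 12, 3` → result = 5; z = 12; c = 3
`result, z, c = z, c, result` → result = 12; z = 3; c = 5
`result, z = result + c, z - result` → result = 17; z = -9
So result = 17

Answer: 17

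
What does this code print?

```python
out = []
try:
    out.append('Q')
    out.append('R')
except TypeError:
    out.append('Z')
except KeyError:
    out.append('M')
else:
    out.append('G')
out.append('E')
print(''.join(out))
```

Execution trace: 'Q' (try body) → 'R' (try body, no exception) → 'G' (else) → 'E' (after the try/except). Output: QRGE

Answer: QRGE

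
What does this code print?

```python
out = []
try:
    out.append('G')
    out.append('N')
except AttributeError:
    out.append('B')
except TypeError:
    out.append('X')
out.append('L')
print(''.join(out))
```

Execution trace: 'G' (try body) → 'N' (try body, no exception) → 'L' (after the try/except). Output: GNL

Answer: GNL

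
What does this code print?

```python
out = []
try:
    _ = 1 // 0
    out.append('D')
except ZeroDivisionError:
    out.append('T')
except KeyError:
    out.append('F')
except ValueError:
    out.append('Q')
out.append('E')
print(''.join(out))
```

Execution trace: 'T' (except ZeroDivisionError) → 'E' (after the try/except). Output: TE

Answer: TE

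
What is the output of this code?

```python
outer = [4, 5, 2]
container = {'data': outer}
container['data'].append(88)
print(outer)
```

Key concept: dict holds reference to list.
Step by step:
`outer = [4, 5, 2]` → outer = [4, 5, 2]
`container = {'data': outer}` → container = {'data': [4, 5, 2]}
`container['data'].append(88)` → outer = [4, 5, 2, 88]; container = {'data': [4, 5, 2, 88]}
`print(outer)` → prints [4, 5, 2, 88]

Answer: [4, 5, 2, 88]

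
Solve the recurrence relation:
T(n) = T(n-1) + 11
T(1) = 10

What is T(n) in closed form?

Unrolling: T(n) = T(1) + 11·(n-1) = 10 + 11(n-1) = 11n - 1.

Answer: T(n) = 11n - 1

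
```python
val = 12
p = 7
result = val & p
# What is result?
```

Trace:
`val = 12` → val = 12
`p = 7` → p = 7
`result = val & p` → result = 4
So result = 4

Answer: 4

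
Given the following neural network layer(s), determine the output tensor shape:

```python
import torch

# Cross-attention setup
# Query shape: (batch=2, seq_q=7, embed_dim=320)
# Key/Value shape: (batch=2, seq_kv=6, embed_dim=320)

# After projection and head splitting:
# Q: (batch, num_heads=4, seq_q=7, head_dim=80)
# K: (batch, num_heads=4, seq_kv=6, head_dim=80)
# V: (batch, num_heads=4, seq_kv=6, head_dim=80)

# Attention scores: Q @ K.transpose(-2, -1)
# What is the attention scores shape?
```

Input: (2, 7, 320) -> Output: (2, 4, 7, 6)

Answer: (2, 4, 7, 6)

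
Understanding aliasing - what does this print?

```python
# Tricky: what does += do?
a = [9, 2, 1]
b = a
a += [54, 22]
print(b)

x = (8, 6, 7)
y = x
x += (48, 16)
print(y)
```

Key concept: += behavior differs for mutable vs immutable.
Step by step:
`a = [9, 2, 1]` → a = [9, 2, 1]
`b = a` → b = [9, 2, 1] (same object as a)
`a += [54, 22]` → a = [9, 2, 1, 54, 22] (same object as b); b = [9, 2, 1, 54, 22] (same object as a)
`print(b)` → prints [9, 2, 1, 54, 22]
`x = (8, 6, 7)` → x = (8, 6, 7)
`y = x` → y = (8, 6, 7)
`x += (48, 16)` → x = (8, 6, 7, 48, 16)
`print(y)` → prints (8, 6, 7)

Answer:
[9, 2, 1, 54, 22]
(8, 6, 7)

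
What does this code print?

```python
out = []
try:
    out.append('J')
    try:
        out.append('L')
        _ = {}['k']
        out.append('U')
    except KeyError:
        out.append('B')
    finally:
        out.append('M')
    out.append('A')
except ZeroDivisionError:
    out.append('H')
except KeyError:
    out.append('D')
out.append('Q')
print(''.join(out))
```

Execution trace: 'J' (try body) → 'L' (inner try body) → 'B' (inner except KeyError) → 'M' (inner finally) → 'A' (try body, no exception) → 'Q' (after the try/except). Output: JLBMAQ

Answer: JLBMAQ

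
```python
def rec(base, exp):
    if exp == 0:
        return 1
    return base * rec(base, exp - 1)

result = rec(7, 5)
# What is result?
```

rec(7, 5) = 7 * 7 * 7 * 7 * 7 = 16807

Answer: 16807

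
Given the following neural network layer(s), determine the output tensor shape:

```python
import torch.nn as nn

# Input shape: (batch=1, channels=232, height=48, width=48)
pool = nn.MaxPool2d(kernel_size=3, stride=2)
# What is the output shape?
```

Input: (1, 232, 48, 48) -> Output: (1, 232, 23, 23)

Answer: (1, 232, 23, 23)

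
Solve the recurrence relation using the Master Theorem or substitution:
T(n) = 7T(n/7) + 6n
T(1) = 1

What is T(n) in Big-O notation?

By Master Theorem: a=7, b=7, f(n)=6n. Since log_7(7) = 1 and f(n) = Θ(n^1), Case 2 applies. T(n) = O(n log n).

Answer: O(n log n)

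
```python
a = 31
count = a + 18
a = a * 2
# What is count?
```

Trace:
`a = 31` → a = 31
`count = a + 18` → count = 49
`a = a * 2` → a = 62
So count = 49

Answer: 49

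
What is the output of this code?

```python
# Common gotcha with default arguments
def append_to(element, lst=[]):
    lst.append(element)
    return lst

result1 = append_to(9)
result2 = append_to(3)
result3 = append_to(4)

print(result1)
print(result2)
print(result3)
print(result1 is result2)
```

Key concept: mutable default argument gotcha.
Step by step:
`result1 = append_to(9)` → result1 = [9]
`result2 = append_to(3)` → result1 = [9, 3] (same object as result2); result2 = [9, 3] (same object as result1)
`result3 = append_to(4)` → result1 = [9, 3, 4] (same object as result2, result3); result2 = [9, 3, 4] (same object as result1, result3); result3 = [9, 3, 4] (same object as result1, result2)
`print(result1)` → prints [9, 3, 4]
`print(result2)` → prints [9, 3, 4]
`print(result3)` → prints [9, 3, 4]
`print(result1 is result2)` → prints True

Answer:
[9, 3, 4]
[9, 3, 4]
[9, 3, 4]
True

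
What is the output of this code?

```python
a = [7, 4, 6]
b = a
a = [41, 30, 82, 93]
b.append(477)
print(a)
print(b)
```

Key concept: rebinding vs mutation: a is rebound to a new list, b still points at the original.
Step by step:
`a = [7, 4, 6]` → a = [7, 4, 6]
`b = a` → b = [7, 4, 6] (same object as a)
`a = [41, 30, 82, 93]` → a = [41, 30, 82, 93]
`b.append(477)` → b = [7, 4, 6, 477]
`print(a)` → prints [41, 30, 82, 93]
`print(b)` → prints [7, 4, 6, 477]

Answer:
[41, 30, 82, 93]
[7, 4, 6, 477]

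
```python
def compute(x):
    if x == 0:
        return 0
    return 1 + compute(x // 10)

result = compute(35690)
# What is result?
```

Count of digits of 35690: 5

Answer: 5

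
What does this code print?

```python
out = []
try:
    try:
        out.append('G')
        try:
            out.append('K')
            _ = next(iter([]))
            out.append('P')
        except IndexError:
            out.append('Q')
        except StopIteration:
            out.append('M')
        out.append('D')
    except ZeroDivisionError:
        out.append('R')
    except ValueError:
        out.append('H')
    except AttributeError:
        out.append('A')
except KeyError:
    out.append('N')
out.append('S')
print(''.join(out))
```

Execution trace: 'G' (try body) → 'K' (inner try body) → 'M' (inner except StopIteration) → 'D' (try body, no exception) → 'S' (after the try/except). Output: GKMDS

Answer: GKMDS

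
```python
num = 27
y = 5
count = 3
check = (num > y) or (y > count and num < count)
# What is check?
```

Trace:
`num = 27` → num = 27
`y = 5` → y = 5
`count = 3` → count = 3
`check = (num > y) or (y > count and num < count)` → check = True
So check = True

Answer: True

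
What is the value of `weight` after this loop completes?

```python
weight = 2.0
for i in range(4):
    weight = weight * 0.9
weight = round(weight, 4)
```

Exponential decay: 2.0 * 0.9^4
`weight` takes the values: 2.0 → 1.8 → 1.62 → 1.458 → 1.3122

Answer: 1.3122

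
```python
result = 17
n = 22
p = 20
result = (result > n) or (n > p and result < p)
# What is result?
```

Trace:
`result = 17` → result = 17
`n = 22` → n = 22
`p = 20` → p = 20
`result = (result > n) or (n > p and result < p)` → result = True
So result = True

Answer: True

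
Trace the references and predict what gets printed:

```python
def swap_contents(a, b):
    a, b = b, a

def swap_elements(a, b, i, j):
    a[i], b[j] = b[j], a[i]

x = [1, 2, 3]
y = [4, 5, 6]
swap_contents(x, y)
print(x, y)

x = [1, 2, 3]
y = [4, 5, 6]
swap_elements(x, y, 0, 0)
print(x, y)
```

Key concept: parameter rebinding vs mutation.
Step by step:
`x = [1, 2, 3]` → x = [1, 2, 3]
`y = [4, 5, 6]` → y = [4, 5, 6]
`swap_contents(x, y)` → no visible change to tracked variables
`print(x, y)` → prints [1, 2, 3] [4, 5, 6]
`x = [1, 2, 3]` → x = [1, 2, 3]
`y = [4, 5, 6]` → y = [4, 5, 6]
`swap_elements(x, y, 0, 0)` → x = [4, 2, 3]; y = [1, 5, 6]
`print(x, y)` → prints [4, 2, 3] [1, 5, 6]

Answer:
[1, 2, 3] [4, 5, 6]
[4, 2, 3] [1, 5, 6]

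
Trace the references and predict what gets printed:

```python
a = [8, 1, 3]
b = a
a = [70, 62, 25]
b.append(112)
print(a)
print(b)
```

Key concept: rebinding vs mutation: a is rebound to a new list, b still points at the original.
Step by step:
`a = [8, 1, 3]` → a = [8, 1, 3]
`b = a` → b = [8, 1, 3] (same object as a)
`a = [70, 62, 25]` → a = [70, 62, 25]
`b.append(112)` → b = [8, 1, 3, 112]
`print(a)` → prints [70, 62, 25]
`print(b)` → prints [8, 1, 3, 112]

Answer:
[70, 62, 25]
[8, 1, 3, 112]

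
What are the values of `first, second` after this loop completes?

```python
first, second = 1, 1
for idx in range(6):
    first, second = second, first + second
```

Fibonacci: after 6 iterations
`first, second` takes the values: (1, 1) → (1, 2) → (2, 3) → (3, 5) → (5, 8) → (8, 13) → (13, 21)

Answer: 13, 21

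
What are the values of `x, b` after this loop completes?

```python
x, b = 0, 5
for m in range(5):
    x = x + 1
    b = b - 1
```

x goes 0→5, b goes 5→0
`x, b` takes the values: (0, 5) → (1, 5) → (1, 4) → (2, 4) → (2, 3) → (3, 3) → (3, 2) → (4, 2) → (4, 1) → (5, 1) → (5, 0)

Answer: 5, 0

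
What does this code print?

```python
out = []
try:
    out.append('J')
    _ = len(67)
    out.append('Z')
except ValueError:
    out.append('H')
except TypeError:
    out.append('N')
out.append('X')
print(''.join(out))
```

Execution trace: 'J' (try body) → 'N' (except TypeError) → 'X' (after the try/except). Output: JNX

Answer: JNX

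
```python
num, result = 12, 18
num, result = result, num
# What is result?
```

Trace:
`num, result = 12, 18` → num = 12; result = 18
`num, result = result, num` → num = 18; result = 12
So result = 12

Answer: 12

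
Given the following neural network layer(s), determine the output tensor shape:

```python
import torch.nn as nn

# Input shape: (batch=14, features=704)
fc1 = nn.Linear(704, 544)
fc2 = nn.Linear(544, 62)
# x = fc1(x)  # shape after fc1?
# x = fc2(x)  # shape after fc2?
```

Input: (14, 704) -> after fc1: (14, 544) -> Output: (14, 62)

Answer: (14, 62)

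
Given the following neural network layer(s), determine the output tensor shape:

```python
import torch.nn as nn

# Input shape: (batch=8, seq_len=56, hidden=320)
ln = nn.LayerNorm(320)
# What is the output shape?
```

Input: (8, 56, 320) -> Output: (8, 56, 320)

Answer: (8, 56, 320)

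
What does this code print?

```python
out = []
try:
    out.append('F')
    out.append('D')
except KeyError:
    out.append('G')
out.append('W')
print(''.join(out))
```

Execution trace: 'F' (try body) → 'D' (try body, no exception) → 'W' (after the try/except). Output: FDW

Answer: FDW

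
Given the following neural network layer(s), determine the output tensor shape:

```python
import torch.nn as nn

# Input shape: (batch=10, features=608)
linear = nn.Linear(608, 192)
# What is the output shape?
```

Input: (10, 608) -> Output: (10, 192)

Answer: (10, 192)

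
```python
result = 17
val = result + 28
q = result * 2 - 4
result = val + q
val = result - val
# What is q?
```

Trace:
`result = 17` → result = 17
`val = result + 28` → val = 45
`q = result * 2 - 4` → q = 30
`result = val + q` → result = 75
`val = result - val` → val = 30
So q = 30

Answer: 30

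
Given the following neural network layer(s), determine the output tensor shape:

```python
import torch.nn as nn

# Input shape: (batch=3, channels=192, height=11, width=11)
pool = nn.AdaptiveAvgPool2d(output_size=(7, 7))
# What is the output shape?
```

Input: (3, 192, 11, 11) -> Output: (3, 192, 7, 7)

Answer: (3, 192, 7, 7)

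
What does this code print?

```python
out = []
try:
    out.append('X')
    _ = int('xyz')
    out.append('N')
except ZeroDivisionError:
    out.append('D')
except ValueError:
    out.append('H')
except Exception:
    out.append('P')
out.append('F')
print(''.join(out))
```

Execution trace: 'X' (try body) → 'H' (except ValueError) → 'F' (after the try/except). Output: XHF

Answer: XHF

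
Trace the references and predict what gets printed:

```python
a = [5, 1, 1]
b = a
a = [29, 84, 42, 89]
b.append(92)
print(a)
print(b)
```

Key concept: rebinding vs mutation: a is rebound to a new list, b still points at the original.
Step by step:
`a = [5, 1, 1]` → a = [5, 1, 1]
`b = a` → b = [5, 1, 1] (same object as a)
`a = [29, 84, 42, 89]` → a = [29, 84, 42, 89]
`b.append(92)` → b = [5, 1, 1, 92]
`print(a)` → prints [29, 84, 42, 89]
`print(b)` → prints [5, 1, 1, 92]

Answer:
[29, 84, 42, 89]
[5, 1, 1, 92]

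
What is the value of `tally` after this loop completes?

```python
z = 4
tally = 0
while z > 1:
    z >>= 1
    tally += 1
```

Count right shifts until 1
`tally` takes the values: 0 → 1 → 2

Answer: 2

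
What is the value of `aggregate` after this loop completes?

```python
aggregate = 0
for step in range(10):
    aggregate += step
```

Sum of 0 to 9 = 45
`aggregate` takes the values: 0 → 1 → 3 → 6 → 10 → 15 → 21 → 28 → 36 → 45

Answer: 45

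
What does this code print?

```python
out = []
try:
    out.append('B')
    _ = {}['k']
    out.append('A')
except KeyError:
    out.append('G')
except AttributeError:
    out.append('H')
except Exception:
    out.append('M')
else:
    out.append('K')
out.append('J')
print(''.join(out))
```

Execution trace: 'B' (try body) → 'G' (except KeyError) → 'J' (after the try/except). Output: BGJ

Answer: BGJ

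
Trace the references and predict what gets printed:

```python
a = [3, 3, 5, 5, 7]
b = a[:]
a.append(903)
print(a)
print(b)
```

Key concept: slice [:] creates copy.
Step by step:
`a = [3, 3, 5, 5, 7]` → a = [3, 3, 5, 5, 7]
`b = a[:]` → b = [3, 3, 5, 5, 7]
`a.append(903)` → a = [3, 3, 5, 5, 7, 903]
`print(a)` → prints [3, 3, 5, 5, 7, 903]
`print(b)` → prints [3, 3, 5, 5, 7]

Answer:
[3, 3, 5, 5, 7, 903]
[3, 3, 5, 5, 7]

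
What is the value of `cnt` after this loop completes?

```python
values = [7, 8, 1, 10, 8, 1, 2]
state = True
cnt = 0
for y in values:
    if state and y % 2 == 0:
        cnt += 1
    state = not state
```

Count even values at even positions
`cnt` takes the values: 0 → 1 → 2

Answer: 2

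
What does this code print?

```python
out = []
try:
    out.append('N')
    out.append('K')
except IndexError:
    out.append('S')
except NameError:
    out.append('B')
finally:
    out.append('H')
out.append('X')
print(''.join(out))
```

Execution trace: 'N' (try body) → 'K' (try body, no exception) → 'H' (finally) → 'X' (after the try/except). Output: NKHX

Answer: NKHX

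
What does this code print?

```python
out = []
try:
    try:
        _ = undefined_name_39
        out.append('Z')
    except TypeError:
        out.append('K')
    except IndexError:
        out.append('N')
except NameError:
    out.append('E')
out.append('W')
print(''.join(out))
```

Execution trace: 'E' (outer except NameError) → 'W' (after the try/except). Output: EW

Answer: EW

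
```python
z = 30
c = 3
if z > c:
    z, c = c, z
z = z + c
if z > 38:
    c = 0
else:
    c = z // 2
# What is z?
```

Trace:
`z = 30` → z = 30
`c = 3` → c = 3
`if z > c: ...` → z > c is True → z = 3; c = 30
`z = z + c` → z = 33
`if z > 38: ...` → z > 38 is False, take else branch → c = 16
So z = 33

Answer: 33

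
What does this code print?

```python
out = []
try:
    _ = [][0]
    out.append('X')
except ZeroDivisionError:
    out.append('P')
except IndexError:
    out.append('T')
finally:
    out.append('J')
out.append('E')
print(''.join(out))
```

Execution trace: 'T' (except IndexError) → 'J' (finally) → 'E' (after the try/except). Output: TJE

Answer: TJE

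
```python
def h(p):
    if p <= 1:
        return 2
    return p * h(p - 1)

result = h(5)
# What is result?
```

h(5) = 5 * 4 * 3 * 2 * 2 = 240

Answer: 240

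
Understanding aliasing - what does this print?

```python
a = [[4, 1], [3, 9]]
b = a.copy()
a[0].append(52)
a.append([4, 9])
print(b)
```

Key concept: shallow copy with nested lists.
Step by step:
`a = [[4, 1], [3, 9]]` → a = [[4, 1], [3, 9]]
`b = a.copy()` → b = [[4, 1], [3, 9]]
`a[0].append(52)` → a = [[4, 1, 52], [3, 9]]; b = [[4, 1, 52], [3, 9]]
`a.append([4, 9])` → a = [[4, 1, 52], [3, 9], [4, 9]]
`print(b)` → prints [[4, 1, 52], [3, 9]]

Answer: [[4, 1, 52], [3, 9]]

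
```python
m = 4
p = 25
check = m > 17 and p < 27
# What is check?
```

Trace:
`m = 4` → m = 4
`p = 25` → p = 25
`check = m > 17 and p < 27` → check = False
So check = False

Answer: False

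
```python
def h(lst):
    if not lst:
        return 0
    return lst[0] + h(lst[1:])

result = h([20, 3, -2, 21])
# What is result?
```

20 + 3 + (-2) + 21 + 0 = 42

Answer: 42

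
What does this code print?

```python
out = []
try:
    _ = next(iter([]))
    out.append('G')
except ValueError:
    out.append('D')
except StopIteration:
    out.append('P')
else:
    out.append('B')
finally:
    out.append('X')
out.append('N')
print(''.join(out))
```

Execution trace: 'P' (except StopIteration) → 'X' (finally) → 'N' (after the try/except). Output: PXN

Answer: PXN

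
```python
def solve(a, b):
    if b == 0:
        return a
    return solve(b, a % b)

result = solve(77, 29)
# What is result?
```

solve(77, 29) -> solve(29, 19) -> solve(19, 10) -> solve(10, 9) -> solve(9, 1) -> solve(1, 0) -> 1

Answer: 1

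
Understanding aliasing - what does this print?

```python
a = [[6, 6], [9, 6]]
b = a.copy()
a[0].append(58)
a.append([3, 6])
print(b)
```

Key concept: shallow copy with nested lists.
Step by step:
`a = [[6, 6], [9, 6]]` → a = [[6, 6], [9, 6]]
`b = a.copy()` → b = [[6, 6], [9, 6]]
`a[0].append(58)` → a = [[6, 6, 58], [9, 6]]; b = [[6, 6, 58], [9, 6]]
`a.append([3, 6])` → a = [[6, 6, 58], [9, 6], [3, 6]]
`print(b)` → prints [[6, 6, 58], [9, 6]]

Answer: [[6, 6, 58], [9, 6]]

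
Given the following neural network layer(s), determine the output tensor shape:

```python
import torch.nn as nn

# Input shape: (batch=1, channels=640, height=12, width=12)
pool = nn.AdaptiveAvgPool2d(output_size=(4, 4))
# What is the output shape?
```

Input: (1, 640, 12, 12) -> Output: (1, 640, 4, 4)

Answer: (1, 640, 4, 4)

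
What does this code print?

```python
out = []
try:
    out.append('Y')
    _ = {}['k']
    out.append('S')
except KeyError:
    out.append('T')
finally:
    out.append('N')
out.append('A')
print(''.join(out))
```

Execution trace: 'Y' (try body) → 'T' (except KeyError) → 'N' (finally) → 'A' (after the try/except). Output: YTNA

Answer: YTNA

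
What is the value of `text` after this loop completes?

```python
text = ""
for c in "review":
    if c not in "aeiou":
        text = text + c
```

Remove vowels from 'review'
`text` takes the values: "" → "r" → "rv" → "rvw"

Answer: "rvw"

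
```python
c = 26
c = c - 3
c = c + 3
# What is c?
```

Trace:
`c = 26` → c = 26
`c = c - 3` → c = 23
`c = c + 3` → c = 26
So c = 26

Answer: 26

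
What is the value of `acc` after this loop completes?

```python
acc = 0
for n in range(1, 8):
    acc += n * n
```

Sum of squares 1² to 7² = 140
`acc` takes the values: 0 → 1 → 5 → 14 → 30 → 55 → 91 → 140

Answer: 140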